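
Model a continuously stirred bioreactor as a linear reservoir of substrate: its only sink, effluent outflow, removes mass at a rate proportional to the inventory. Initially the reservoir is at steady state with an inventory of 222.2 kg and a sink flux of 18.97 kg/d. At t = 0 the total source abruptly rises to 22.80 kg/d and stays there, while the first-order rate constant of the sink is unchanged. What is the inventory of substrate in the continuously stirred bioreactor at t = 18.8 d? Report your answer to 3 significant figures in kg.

258 kg

Residence time τ = M₀/F₀ = 11.71 d. The eventual steady state is M_∞ = M₀·(F₁/F₀) = 222.2 × 22.80/18.97 = 267.06 kg.
The anomaly ΔM(t) = M(t) − M_∞ decays as ΔM₀·e^(−t/τ) with ΔM₀ = 222.2 − 267.06 = −44.86 kg.
At t = 18.8 d, e^(−t/τ) = e^(−1.605) = 0.2009, so ΔM = −9.012 kg and M = 267.06 − 9.012 = 258.05 kg.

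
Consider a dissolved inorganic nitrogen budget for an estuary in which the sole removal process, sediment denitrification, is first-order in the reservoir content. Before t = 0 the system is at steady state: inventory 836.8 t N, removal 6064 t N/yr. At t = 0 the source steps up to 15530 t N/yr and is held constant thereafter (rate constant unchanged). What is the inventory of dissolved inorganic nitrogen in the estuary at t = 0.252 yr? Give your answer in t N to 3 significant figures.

1930 t N

τ = M₀/F₀ = 836.8/6064 = 0.1380 yr; rate constant k = 1/τ.
New steady state M_∞ = F₁/k = F₁·τ = 15530 × 0.1380 = 2143.1 t N.
M(t) = M_∞ + (M₀ − M_∞)·e^(−t/τ); t/τ = 0.252/0.1380 = 1.826, so e^(−t/τ) = 0.1610.
M(t) = 2143.1 − 1306 × 0.1610 = 1932.7 t N.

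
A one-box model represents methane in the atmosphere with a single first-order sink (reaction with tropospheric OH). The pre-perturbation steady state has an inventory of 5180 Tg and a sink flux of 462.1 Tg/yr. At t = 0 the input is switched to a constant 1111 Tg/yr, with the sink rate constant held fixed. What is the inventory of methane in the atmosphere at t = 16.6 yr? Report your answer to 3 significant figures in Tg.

10800 Tg

Residence time τ = M₀/F₀ = 11.21 yr. The eventual steady state is M_∞ = M₀·(F₁/F₀) = 5180 × 1111/462.1 = 12454 Tg.
The anomaly ΔM(t) = M(t) − M_∞ decays as ΔM₀·e^(−t/τ) with ΔM₀ = 5180 − 12454 = −7274 Tg.
At t = 16.6 yr, e^(−t/τ) = e^(−1.481) = 0.2274, so ΔM = −1654 Tg and M = 12454 − 1654 = 10800 Tg.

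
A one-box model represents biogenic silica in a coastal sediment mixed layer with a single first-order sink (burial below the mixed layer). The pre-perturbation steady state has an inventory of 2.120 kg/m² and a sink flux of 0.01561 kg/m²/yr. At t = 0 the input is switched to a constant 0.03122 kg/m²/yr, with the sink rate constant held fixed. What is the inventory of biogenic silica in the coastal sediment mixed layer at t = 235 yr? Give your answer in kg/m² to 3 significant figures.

The sink rate constant is k = F₀/M₀ = 0.01561/2.120 = 0.007363 yr⁻¹.
Solving dM/dt = F₁ − kM with M(0) = M₀ gives M(t) = F₁/k + (M₀ − F₁/k)·e^(−kt).
F₁/k = 0.03122/0.007363 = 4.2400 kg/m²; kt = 0.007363 × 235 = 1.730, e^(−kt) = 0.1772.
M(235) = 4.2400 + (2.120 − 4.2400) × 0.1772 = 4.2400 − 0.3757 = 3.8643 kg/m².

3.86 kg/m²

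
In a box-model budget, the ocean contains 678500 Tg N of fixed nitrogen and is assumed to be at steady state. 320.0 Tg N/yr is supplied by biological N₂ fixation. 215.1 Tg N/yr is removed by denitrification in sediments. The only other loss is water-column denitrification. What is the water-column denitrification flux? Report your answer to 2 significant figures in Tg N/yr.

At steady state ΣF_in = ΣF_out.
ΣF_in = 320.00 Tg N/yr.
Water-column denitrification flux = ΣF_in − (215.1) = 320.00 − 215.1 = 104.9 Tg N/yr.

100 Tg N/yr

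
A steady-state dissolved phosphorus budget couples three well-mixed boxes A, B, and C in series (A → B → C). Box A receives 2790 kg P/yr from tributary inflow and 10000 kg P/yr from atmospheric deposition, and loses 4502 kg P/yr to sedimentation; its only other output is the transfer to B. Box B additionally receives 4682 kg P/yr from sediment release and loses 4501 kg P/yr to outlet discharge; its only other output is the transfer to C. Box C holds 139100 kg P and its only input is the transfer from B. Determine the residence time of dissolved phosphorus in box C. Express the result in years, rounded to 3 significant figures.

Box A: F(A→B) = (2790 + 10000) − 4502 = 8288.0 kg P/yr.
Box B: F(B→C) = (8288.0 + 4682) − 4501 = 8469.0 kg P/yr.
Box C throughput = its input = 8469.0 kg P/yr; τ = 139100 / 8469.0 = 16.42 yr.

16.4 yr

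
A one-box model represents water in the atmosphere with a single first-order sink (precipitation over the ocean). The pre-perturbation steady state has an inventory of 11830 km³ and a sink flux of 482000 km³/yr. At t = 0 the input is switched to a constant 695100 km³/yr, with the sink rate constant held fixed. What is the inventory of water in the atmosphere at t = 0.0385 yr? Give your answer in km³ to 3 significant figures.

Residence time τ = M₀/F₀ = 0.02454 yr. The eventual steady state is M_∞ = M₀·(F₁/F₀) = 11830 × 695100/482000 = 17060 km³.
The anomaly ΔM(t) = M(t) − M_∞ decays as ΔM₀·e^(−t/τ) with ΔM₀ = 11830 − 17060 = −5230 km³.
At t = 0.0385 yr, e^(−t/τ) = e^(−1.569) = 0.2083, so ΔM = −1090 km³ and M = 17060 − 1090 = 15971 km³.

16000 km³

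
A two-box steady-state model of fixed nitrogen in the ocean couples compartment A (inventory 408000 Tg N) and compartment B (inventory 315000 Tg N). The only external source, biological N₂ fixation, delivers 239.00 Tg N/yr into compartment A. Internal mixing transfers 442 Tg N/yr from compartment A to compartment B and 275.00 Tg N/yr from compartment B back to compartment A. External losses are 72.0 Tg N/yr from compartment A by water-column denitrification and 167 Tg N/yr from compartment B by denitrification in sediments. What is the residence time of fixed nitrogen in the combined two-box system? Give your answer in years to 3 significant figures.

3030 yr

Treat the two boxes together as one reservoir: the mixing fluxes between them are internal recycling, so τ = ΣM / Σ(external losses).
M_total = 408000 + 315000 = 723000 Tg N.
ΣF_external_out = 72.0 + 167 = 239.00 Tg N/yr.
τ = M_total / ΣF_ext = 723000 / 239.00 = 3025 yr.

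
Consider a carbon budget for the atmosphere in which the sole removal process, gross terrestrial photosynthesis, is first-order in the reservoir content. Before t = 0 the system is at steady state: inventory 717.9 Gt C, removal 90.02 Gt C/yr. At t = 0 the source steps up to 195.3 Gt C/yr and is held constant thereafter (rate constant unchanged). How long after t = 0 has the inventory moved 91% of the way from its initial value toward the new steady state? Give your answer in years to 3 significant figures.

τ = M₀/F₀ = 717.9/90.02 = 7.975 yr.
The remaining gap fraction is e^(−t/τ); 91% covered ⇒ e^(−t/τ) = 0.0900.
t = −τ ln(0.0900) = 7.975 × 2.408 = 19.20 yr.

19.2 yr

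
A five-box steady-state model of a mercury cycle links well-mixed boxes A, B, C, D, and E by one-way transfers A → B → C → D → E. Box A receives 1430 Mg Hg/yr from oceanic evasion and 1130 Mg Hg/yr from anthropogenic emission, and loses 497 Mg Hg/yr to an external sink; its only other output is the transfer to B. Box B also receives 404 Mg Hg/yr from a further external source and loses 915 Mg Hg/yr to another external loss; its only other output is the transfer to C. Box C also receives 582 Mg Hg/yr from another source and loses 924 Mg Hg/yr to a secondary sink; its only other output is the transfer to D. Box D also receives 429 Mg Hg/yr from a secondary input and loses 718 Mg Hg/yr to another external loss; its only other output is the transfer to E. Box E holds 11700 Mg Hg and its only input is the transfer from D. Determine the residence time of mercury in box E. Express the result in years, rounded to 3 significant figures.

12.7 yr

Box A: F(A→B) = (1430 + 1130) − 497 = 2063.0 Mg Hg/yr.
Box B: F(B→C) = (2063.0 + 404) − 915 = 1552.0 Mg Hg/yr.
Box C: F(C→D) = (1552.0 + 582) − 924 = 1210.0 Mg Hg/yr.
Box D: F(D→E) = (1210.0 + 429) − 718 = 921.00 Mg Hg/yr.
Box E throughput = its input = 921.00 Mg Hg/yr; τ = 11700 / 921.00 = 12.70 yr.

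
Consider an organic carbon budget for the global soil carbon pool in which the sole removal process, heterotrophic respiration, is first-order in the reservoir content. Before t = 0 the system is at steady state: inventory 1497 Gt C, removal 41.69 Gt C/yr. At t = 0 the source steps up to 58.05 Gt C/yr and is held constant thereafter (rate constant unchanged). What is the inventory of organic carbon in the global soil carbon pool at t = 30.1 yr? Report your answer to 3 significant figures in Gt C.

1830 Gt C

τ = M₀/F₀ = 1497/41.69 = 35.91 yr; rate constant k = 1/τ.
New steady state M_∞ = F₁/k = F₁·τ = 58.05 × 35.91 = 2084.5 Gt C.
M(t) = M_∞ + (M₀ − M_∞)·e^(−t/τ); t/τ = 30.1/35.91 = 0.8383, so e^(−t/τ) = 0.4325.
M(t) = 2084.5 − 587.5 × 0.4325 = 1830.4 Gt C.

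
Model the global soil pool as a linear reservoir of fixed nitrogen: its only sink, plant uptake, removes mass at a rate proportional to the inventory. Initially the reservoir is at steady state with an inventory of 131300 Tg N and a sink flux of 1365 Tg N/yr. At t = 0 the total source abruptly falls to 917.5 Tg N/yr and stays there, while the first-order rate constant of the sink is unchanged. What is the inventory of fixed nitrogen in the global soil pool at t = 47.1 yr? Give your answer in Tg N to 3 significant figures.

τ = M₀/F₀ = 131300/1365 = 96.19 yr; rate constant k = 1/τ.
New steady state M_∞ = F₁/k = F₁·τ = 917.5 × 96.19 = 88255 Tg N.
M(t) = M_∞ + (M₀ − M_∞)·e^(−t/τ); t/τ = 47.1/96.19 = 0.4897, so e^(−t/τ) = 0.6128.
M(t) = 88255 + 43050 × 0.6128 = 114630 Tg N.

115000 Tg N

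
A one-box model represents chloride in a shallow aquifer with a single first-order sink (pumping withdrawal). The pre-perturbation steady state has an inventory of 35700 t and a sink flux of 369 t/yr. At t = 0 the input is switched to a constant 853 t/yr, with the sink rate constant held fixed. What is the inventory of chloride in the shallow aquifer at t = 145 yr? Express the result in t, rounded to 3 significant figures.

τ = M₀/F₀ = 35700/369 = 96.75 yr; rate constant k = 1/τ.
New steady state M_∞ = F₁/k = F₁·τ = 853 × 96.75 = 82526 t.
M(t) = M_∞ + (M₀ − M_∞)·e^(−t/τ); t/τ = 145/96.75 = 1.499, so e^(−t/τ) = 0.2234.
M(t) = 82526 − 46830 × 0.2234 = 72065 t.

72100 t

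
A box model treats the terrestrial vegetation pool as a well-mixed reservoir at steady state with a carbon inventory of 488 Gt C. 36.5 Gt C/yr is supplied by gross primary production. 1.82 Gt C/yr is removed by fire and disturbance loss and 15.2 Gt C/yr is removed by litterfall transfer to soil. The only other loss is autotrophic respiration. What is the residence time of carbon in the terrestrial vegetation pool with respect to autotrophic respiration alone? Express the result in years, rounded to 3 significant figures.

At steady state ΣF_in = ΣF_out.
ΣF_in = 36.500 Gt C/yr.
Autotrophic respiration flux = ΣF_in − (1.82 + 15.2) = 36.500 − 17.02 = 19.48 Gt C/yr.
τ = M / F = 488 / 19.48 = 25.05 yr.

25.1 yr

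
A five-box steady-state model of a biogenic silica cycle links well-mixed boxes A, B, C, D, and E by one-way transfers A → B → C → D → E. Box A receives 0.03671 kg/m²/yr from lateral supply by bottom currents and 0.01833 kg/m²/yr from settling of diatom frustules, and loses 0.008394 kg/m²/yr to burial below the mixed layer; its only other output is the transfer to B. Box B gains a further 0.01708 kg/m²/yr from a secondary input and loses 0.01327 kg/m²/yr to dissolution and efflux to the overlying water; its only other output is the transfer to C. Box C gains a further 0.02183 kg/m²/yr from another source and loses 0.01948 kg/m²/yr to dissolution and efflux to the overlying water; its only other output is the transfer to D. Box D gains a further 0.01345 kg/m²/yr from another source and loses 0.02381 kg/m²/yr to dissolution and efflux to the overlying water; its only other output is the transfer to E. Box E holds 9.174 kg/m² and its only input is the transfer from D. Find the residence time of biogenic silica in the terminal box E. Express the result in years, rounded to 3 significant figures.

Box A: F(A→B) = (0.03671 + 0.01833) − 0.008394 = 0.046646 kg/m²/yr.
Box B: F(B→C) = (0.046646 + 0.01708) − 0.01327 = 0.050456 kg/m²/yr.
Box C: F(C→D) = (0.050456 + 0.02183) − 0.01948 = 0.052806 kg/m²/yr.
Box D: F(D→E) = (0.052806 + 0.01345) − 0.02381 = 0.042446 kg/m²/yr.
Box E throughput = its input = 0.042446 kg/m²/yr; τ = 9.174 / 0.042446 = 216.1 yr.

216 yr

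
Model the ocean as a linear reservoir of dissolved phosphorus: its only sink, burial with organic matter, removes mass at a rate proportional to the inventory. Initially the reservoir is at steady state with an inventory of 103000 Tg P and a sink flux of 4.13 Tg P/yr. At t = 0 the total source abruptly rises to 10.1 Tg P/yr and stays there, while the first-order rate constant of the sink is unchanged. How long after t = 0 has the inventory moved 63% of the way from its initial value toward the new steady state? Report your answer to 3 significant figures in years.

24800 yr

τ = M₀/F₀ = 103000/4.13 = 24940 yr.
The remaining gap fraction is e^(−t/τ); 63% covered ⇒ e^(−t/τ) = 0.370.
t = −τ ln(0.370) = 24940 × 0.9943 = 24800 yr.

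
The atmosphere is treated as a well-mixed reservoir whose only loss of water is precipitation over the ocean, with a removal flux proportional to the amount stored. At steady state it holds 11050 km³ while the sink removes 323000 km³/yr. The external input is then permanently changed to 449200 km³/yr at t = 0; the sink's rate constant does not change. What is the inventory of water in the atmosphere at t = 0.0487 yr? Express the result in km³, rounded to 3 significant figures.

Residence time τ = M₀/F₀ = 0.03421 yr. The eventual steady state is M_∞ = M₀·(F₁/F₀) = 11050 × 449200/323000 = 15367 km³.
The anomaly ΔM(t) = M(t) − M_∞ decays as ΔM₀·e^(−t/τ) with ΔM₀ = 11050 − 15367 = −4317 km³.
At t = 0.0487 yr, e^(−t/τ) = e^(−1.424) = 0.2409, so ΔM = −1040 km³ and M = 15367 − 1040 = 14327 km³.

14300 km³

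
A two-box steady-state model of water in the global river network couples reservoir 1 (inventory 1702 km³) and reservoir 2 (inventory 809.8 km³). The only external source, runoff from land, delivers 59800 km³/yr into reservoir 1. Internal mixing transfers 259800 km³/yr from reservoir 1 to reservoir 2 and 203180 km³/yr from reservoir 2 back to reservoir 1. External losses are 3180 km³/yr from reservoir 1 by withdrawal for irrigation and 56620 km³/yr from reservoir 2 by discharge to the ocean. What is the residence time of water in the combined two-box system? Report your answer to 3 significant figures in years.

0.0420 yr

Residence time in the combined system uses the total inventory and the total *external* removal — internal exchanges between the two boxes cancel.
M_total = 1702 + 809.8 = 2511.8 km³.
ΣF_external_out = 3180 + 56620 = 59800 km³/yr.
τ = M_total / ΣF_ext = 2511.8 / 59800 = 0.04200 yr.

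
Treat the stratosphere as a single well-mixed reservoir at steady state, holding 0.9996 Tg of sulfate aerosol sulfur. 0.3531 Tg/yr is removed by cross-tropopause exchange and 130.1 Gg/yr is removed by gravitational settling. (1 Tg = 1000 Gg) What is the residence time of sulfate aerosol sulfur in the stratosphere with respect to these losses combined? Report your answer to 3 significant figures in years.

Convert the gravitational settling flux: 130.1 Gg/yr = 0.1301 Tg/yr.
Total removal = 0.3531 + 0.1301 = 0.48320 Tg/yr.
τ = M / ΣF_out = 0.9996 / 0.48320 = 2.069 yr.

2.07 yr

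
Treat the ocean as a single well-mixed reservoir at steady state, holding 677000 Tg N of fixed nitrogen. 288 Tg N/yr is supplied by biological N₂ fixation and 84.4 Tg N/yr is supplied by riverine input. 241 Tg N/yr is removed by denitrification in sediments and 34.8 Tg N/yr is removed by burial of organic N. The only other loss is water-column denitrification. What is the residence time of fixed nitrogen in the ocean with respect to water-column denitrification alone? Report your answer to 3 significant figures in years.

At steady state ΣF_in = ΣF_out.
ΣF_in = 288 + 84.4 = 372.40 Tg N/yr.
Water-column denitrification flux = ΣF_in − (241 + 34.8) = 372.40 − 275.8 = 96.60 Tg N/yr.
τ = M / F = 677000 / 96.60 = 7008 yr.

7010 yr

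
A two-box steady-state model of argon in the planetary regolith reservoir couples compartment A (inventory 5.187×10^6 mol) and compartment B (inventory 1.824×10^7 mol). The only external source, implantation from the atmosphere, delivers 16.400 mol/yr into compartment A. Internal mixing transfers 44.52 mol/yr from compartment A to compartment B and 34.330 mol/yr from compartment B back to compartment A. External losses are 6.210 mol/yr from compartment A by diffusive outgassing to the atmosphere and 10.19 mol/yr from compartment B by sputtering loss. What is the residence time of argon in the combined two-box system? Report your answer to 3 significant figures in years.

1.43×10^6 yr

For the system as a whole, the A↔B exchange is internal and contributes nothing to the throughput; only the external sinks remove mass.
M_total = 5.187×10^6 + 1.824×10^7 = 2.3427×10^7 mol.
ΣF_external_out = 6.210 + 10.19 = 16.400 mol/yr.
τ = M_total / ΣF_ext = 2.3427×10^7 / 16.400 = 1.428×10^6 yr.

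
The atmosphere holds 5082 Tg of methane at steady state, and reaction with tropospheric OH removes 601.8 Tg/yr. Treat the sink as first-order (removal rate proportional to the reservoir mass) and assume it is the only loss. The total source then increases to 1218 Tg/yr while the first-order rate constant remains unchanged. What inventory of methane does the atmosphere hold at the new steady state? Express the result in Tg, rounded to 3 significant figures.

10300 Tg

Rate constant k = F/M = 601.8 / 5082 = 0.1184 yr⁻¹.
At the new steady state, source = k·M_new ⇒ M_new = 1218 / 0.1184 = 10290 Tg.
(Equivalently M_new = M × F_new/F_old = 5082 × 1218/601.8.)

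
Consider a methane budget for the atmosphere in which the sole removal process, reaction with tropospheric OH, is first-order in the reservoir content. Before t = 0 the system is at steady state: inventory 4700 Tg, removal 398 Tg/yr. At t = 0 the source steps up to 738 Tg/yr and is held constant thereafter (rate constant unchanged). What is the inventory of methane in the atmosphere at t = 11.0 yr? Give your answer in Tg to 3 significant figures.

7130 Tg

Residence time τ = M₀/F₀ = 11.81 yr. The eventual steady state is M_∞ = M₀·(F₁/F₀) = 4700 × 738/398 = 8715.1 Tg.
The anomaly ΔM(t) = M(t) − M_∞ decays as ΔM₀·e^(−t/τ) with ΔM₀ = 4700 − 8715.1 = −4015 Tg.
At t = 11.0 yr, e^(−t/τ) = e^(−0.9315) = 0.3940, so ΔM = −1582 Tg and M = 8715.1 − 1582 = 7133.3 Tg.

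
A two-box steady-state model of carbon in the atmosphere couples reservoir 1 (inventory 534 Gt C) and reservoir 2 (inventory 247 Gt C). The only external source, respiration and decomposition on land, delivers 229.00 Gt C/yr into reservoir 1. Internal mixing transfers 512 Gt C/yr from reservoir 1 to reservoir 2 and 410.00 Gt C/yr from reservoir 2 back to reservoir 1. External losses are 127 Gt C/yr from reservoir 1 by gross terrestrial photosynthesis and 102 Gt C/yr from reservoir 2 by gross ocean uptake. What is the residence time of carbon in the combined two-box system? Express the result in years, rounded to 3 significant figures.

3.41 yr

For the system as a whole, the A↔B exchange is internal and contributes nothing to the throughput; only the external sinks remove mass.
M_total = 534 + 247 = 781.00 Gt C.
ΣF_external_out = 127 + 102 = 229.00 Gt C/yr.
τ = M_total / ΣF_ext = 781.00 / 229.00 = 3.410 yr.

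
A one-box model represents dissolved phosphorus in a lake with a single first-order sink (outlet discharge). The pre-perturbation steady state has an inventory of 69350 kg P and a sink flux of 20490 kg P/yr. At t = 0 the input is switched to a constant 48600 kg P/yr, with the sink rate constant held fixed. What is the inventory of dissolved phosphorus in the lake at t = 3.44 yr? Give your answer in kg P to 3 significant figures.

Residence time τ = M₀/F₀ = 3.385 yr. The eventual steady state is M_∞ = M₀·(F₁/F₀) = 69350 × 48600/20490 = 164490 kg P.
The anomaly ΔM(t) = M(t) − M_∞ decays as ΔM₀·e^(−t/τ) with ΔM₀ = 69350 − 164490 = −95140 kg P.
At t = 3.44 yr, e^(−t/τ) = e^(−1.016) = 0.3619, so ΔM = −34430 kg P and M = 164490 − 34430 = 130060 kg P.

130000 kg P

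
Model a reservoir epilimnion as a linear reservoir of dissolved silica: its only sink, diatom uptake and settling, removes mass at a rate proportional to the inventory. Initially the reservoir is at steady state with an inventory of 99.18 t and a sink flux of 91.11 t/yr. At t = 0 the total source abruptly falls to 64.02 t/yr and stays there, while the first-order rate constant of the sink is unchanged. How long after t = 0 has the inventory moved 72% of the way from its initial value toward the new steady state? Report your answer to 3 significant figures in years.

τ = M₀/F₀ = 99.18/91.11 = 1.089 yr.
The remaining gap fraction is e^(−t/τ); 72% covered ⇒ e^(−t/τ) = 0.280.
t = −τ ln(0.280) = 1.089 × 1.273 = 1.386 yr.

1.39 yr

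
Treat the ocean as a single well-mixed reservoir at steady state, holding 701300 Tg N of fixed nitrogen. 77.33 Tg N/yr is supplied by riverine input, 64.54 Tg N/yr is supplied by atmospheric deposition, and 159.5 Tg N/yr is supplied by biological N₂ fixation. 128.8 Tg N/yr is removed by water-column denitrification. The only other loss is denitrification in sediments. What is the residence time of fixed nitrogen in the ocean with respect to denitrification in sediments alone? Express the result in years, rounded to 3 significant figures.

4060 yr

At steady state ΣF_in = ΣF_out.
ΣF_in = 77.33 + 64.54 + 159.5 = 301.37 Tg N/yr.
Denitrification in sediments flux = ΣF_in − (128.8) = 301.37 − 128.8 = 172.6 Tg N/yr.
τ = M / F = 701300 / 172.6 = 4064 yr.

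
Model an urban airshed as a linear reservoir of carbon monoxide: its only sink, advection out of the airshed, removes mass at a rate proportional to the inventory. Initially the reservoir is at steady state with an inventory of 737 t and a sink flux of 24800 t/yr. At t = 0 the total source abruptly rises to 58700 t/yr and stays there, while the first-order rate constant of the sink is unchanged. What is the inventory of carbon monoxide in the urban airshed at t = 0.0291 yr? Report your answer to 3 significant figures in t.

The sink rate constant is k = F₀/M₀ = 24800/737 = 33.65 yr⁻¹.
Solving dM/dt = F₁ − kM with M(0) = M₀ gives M(t) = F₁/k + (M₀ − F₁/k)·e^(−kt).
F₁/k = 58700/33.65 = 1744.4 t; kt = 33.65 × 0.0291 = 0.9792, e^(−kt) = 0.3756.
M(0.0291) = 1744.4 + (737 − 1744.4) × 0.3756 = 1744.4 − 378.4 = 1366.0 t.

1370 t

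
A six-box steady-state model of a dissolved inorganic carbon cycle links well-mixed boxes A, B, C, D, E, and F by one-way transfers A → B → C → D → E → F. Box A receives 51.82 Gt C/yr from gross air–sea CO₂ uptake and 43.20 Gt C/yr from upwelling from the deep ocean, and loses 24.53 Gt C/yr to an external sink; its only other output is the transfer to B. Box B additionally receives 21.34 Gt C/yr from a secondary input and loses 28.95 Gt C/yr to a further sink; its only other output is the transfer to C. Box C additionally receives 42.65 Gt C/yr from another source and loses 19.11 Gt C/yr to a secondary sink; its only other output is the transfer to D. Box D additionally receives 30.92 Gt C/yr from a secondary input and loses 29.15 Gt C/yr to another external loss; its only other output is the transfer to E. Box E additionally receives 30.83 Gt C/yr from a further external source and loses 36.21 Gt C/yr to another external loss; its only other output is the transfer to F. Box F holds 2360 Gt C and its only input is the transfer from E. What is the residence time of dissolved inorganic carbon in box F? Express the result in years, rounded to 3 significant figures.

Box A: F(A→B) = (51.82 + 43.20) − 24.53 = 70.490 Gt C/yr.
Box B: F(B→C) = (70.490 + 21.34) − 28.95 = 62.880 Gt C/yr.
Box C: F(C→D) = (62.880 + 42.65) − 19.11 = 86.420 Gt C/yr.
Box D: F(D→E) = (86.420 + 30.92) − 29.15 = 88.190 Gt C/yr.
Box E: F(E→F) = (88.190 + 30.83) − 36.21 = 82.810 Gt C/yr.
Box F throughput = its input = 82.810 Gt C/yr; τ = 2360 / 82.810 = 28.50 yr.

28.5 yr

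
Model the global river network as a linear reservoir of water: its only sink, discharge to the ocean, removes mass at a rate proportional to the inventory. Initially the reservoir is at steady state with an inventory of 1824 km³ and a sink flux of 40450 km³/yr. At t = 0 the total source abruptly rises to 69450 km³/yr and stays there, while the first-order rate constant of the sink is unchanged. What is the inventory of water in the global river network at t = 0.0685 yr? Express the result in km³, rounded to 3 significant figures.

Residence time τ = M₀/F₀ = 0.04509 yr. The eventual steady state is M_∞ = M₀·(F₁/F₀) = 1824 × 69450/40450 = 3131.7 km³.
The anomaly ΔM(t) = M(t) − M_∞ decays as ΔM₀·e^(−t/τ) with ΔM₀ = 1824 − 3131.7 = −1308 km³.
At t = 0.0685 yr, e^(−t/τ) = e^(−1.519) = 0.2189, so ΔM = −286.3 km³ and M = 3131.7 − 286.3 = 2845.4 km³.

2850 km³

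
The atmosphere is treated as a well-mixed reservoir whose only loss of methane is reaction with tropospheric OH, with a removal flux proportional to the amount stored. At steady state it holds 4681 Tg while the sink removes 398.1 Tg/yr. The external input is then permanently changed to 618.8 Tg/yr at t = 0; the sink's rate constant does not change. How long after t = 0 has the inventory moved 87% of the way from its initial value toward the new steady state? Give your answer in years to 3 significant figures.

24.0 yr

τ = M₀/F₀ = 4681/398.1 = 11.76 yr.
The remaining gap fraction is e^(−t/τ); 87% covered ⇒ e^(−t/τ) = 0.130.
t = −τ ln(0.130) = 11.76 × 2.040 = 23.99 yr.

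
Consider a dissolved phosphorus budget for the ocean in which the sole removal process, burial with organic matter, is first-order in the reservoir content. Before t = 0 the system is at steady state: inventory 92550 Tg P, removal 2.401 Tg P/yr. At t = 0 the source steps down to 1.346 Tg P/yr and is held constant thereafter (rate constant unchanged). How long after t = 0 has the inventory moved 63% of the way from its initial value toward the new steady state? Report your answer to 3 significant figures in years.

τ = M₀/F₀ = 92550/2.401 = 38550 yr.
The remaining gap fraction is e^(−t/τ); 63% covered ⇒ e^(−t/τ) = 0.370.
t = −τ ln(0.370) = 38550 × 0.9943 = 38320 yr.

38300 yr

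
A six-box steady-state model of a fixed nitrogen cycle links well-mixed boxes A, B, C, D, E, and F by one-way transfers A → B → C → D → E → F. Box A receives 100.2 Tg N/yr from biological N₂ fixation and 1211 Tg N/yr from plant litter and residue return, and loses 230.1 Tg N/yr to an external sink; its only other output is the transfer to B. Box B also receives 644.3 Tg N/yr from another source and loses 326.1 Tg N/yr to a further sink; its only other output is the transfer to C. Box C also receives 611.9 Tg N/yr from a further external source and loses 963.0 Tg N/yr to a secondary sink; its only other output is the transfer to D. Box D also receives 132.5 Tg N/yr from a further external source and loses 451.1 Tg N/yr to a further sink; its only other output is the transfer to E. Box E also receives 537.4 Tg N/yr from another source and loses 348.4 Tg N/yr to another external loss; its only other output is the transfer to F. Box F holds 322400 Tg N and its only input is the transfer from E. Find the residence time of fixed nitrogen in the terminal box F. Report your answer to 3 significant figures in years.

351 yr

Box A: F(A→B) = (100.2 + 1211) − 230.1 = 1081.1 Tg N/yr.
Box B: F(B→C) = (1081.1 + 644.3) − 326.1 = 1399.3 Tg N/yr.
Box C: F(C→D) = (1399.3 + 611.9) − 963.0 = 1048.2 Tg N/yr.
Box D: F(D→E) = (1048.2 + 132.5) − 451.1 = 729.60 Tg N/yr.
Box E: F(E→F) = (729.60 + 537.4) − 348.4 = 918.60 Tg N/yr.
Box F throughput = its input = 918.60 Tg N/yr; τ = 322400 / 918.60 = 351.0 yr.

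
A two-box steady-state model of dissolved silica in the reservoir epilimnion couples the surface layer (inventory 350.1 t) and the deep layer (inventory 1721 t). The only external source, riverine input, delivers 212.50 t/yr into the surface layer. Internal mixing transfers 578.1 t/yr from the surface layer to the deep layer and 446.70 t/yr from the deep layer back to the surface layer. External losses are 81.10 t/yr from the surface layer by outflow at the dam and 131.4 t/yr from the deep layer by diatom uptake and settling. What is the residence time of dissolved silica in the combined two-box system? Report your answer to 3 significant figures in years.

9.75 yr

Residence time in the combined system uses the total inventory and the total *external* removal — internal exchanges between the two boxes cancel.
M_total = 350.1 + 1721 = 2071.1 t.
ΣF_external_out = 81.10 + 131.4 = 212.50 t/yr.
τ = M_total / ΣF_ext = 2071.1 / 212.50 = 9.746 yr.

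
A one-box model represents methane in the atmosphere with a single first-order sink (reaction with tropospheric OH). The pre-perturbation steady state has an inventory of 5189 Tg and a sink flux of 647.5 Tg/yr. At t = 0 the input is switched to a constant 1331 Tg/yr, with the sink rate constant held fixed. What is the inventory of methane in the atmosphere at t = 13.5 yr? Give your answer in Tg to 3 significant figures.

9650 Tg

Residence time τ = M₀/F₀ = 8.014 yr. The eventual steady state is M_∞ = M₀·(F₁/F₀) = 5189 × 1331/647.5 = 10667 Tg.
The anomaly ΔM(t) = M(t) − M_∞ decays as ΔM₀·e^(−t/τ) with ΔM₀ = 5189 − 10667 = −5478 Tg.
At t = 13.5 yr, e^(−t/τ) = e^(−1.685) = 0.1855, so ΔM = −1016 Tg and M = 10667 − 1016 = 9650.3 Tg.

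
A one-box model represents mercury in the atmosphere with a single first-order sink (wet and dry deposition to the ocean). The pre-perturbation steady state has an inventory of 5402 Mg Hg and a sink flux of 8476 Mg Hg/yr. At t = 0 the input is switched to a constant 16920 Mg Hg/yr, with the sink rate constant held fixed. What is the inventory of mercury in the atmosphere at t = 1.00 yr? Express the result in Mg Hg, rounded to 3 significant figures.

The sink rate constant is k = F₀/M₀ = 8476/5402 = 1.569 yr⁻¹.
Solving dM/dt = F₁ − kM with M(0) = M₀ gives M(t) = F₁/k + (M₀ − F₁/k)·e^(−kt).
F₁/k = 16920/1.569 = 10784 Mg Hg; kt = 1.569 × 1.00 = 1.569, e^(−kt) = 0.2082.
M(1.00) = 10784 + (5402 − 10784) × 0.2082 = 10784 − 1121 = 9662.9 Mg Hg.

9660 Mg Hg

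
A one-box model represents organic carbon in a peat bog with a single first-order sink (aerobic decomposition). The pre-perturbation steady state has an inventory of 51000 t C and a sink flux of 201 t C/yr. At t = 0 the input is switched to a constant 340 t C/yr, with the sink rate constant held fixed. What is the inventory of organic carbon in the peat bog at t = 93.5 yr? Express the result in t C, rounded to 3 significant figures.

τ = M₀/F₀ = 51000/201 = 253.7 yr; rate constant k = 1/τ.
New steady state M_∞ = F₁/k = F₁·τ = 340 × 253.7 = 86269 t C.
M(t) = M_∞ + (M₀ − M_∞)·e^(−t/τ); t/τ = 93.5/253.7 = 0.3685, so e^(−t/τ) = 0.6918.
M(t) = 86269 − 35270 × 0.6918 = 61871 t C.

61900 t C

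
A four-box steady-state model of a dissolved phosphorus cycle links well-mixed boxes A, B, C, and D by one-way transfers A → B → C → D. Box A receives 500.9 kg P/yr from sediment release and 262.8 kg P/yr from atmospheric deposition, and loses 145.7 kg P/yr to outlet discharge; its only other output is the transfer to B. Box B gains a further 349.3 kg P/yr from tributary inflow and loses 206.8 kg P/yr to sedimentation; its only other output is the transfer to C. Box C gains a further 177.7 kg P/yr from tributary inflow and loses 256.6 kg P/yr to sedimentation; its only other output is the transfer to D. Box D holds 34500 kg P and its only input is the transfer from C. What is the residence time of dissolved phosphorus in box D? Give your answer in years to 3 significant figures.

Box A: F(A→B) = (500.9 + 262.8) − 145.7 = 618.00 kg P/yr.
Box B: F(B→C) = (618.00 + 349.3) − 206.8 = 760.50 kg P/yr.
Box C: F(C→D) = (760.50 + 177.7) − 256.6 = 681.60 kg P/yr.
Box D throughput = its input = 681.60 kg P/yr; τ = 34500 / 681.60 = 50.62 yr.

50.6 yr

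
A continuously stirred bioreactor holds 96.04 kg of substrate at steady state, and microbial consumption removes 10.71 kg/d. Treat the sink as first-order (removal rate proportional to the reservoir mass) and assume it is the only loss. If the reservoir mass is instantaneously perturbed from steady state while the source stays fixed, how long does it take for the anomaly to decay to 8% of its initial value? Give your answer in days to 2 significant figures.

For a linear reservoir the anomaly decays as exp(−t/τ) with τ = M/F = 96.04/10.71 = 8.967 d.
exp(−t/τ) = 0.08 ⇒ t = −τ ln(0.08) = 8.967 × 2.526 = 22.65 d.

23 d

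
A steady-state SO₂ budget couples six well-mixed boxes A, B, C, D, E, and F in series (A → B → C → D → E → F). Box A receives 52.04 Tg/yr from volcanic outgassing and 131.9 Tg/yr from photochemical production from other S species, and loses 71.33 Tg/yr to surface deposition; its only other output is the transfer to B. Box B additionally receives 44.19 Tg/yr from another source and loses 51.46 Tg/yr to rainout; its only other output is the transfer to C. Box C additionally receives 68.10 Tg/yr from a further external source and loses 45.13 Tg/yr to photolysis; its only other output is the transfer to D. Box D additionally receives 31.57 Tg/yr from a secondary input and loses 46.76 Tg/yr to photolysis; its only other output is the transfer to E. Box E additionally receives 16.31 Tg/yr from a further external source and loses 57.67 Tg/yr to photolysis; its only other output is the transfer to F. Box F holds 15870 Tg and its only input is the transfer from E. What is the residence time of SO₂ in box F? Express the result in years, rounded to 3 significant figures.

221 yr

Box A: F(A→B) = (52.04 + 131.9) − 71.33 = 112.61 Tg/yr.
Box B: F(B→C) = (112.61 + 44.19) − 51.46 = 105.34 Tg/yr.
Box C: F(C→D) = (105.34 + 68.10) − 45.13 = 128.31 Tg/yr.
Box D: F(D→E) = (128.31 + 31.57) − 46.76 = 113.12 Tg/yr.
Box E: F(E→F) = (113.12 + 16.31) − 57.67 = 71.760 Tg/yr.
Box F throughput = its input = 71.760 Tg/yr; τ = 15870 / 71.760 = 221.2 yr.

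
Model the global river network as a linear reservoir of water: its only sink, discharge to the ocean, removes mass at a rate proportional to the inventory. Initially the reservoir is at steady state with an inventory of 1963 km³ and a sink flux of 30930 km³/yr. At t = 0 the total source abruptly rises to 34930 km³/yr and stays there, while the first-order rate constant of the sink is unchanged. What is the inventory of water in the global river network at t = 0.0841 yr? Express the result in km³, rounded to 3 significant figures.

Residence time τ = M₀/F₀ = 0.06347 yr. The eventual steady state is M_∞ = M₀·(F₁/F₀) = 1963 × 34930/30930 = 2216.9 km³.
The anomaly ΔM(t) = M(t) − M_∞ decays as ΔM₀·e^(−t/τ) with ΔM₀ = 1963 − 2216.9 = −253.9 km³.
At t = 0.0841 yr, e^(−t/τ) = e^(−1.325) = 0.2658, so ΔM = −67.47 km³ and M = 2216.9 − 67.47 = 2149.4 km³.

2150 km³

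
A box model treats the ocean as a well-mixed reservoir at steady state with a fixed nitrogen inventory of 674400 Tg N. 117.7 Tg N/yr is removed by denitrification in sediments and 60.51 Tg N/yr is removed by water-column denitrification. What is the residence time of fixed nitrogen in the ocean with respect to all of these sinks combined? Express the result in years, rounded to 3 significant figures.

Total removal flux = 117.7 + 60.51 = 178.21 Tg N/yr.
τ = M / ΣF_out = 674400 / 178.21 = 3784 yr.

3780 yr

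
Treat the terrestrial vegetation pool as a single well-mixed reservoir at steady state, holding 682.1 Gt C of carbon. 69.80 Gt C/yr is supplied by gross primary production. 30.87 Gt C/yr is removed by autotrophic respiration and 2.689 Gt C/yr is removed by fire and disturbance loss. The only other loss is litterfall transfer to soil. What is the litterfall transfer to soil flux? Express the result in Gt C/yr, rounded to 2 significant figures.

36 Gt C/yr

At steady state ΣF_in = ΣF_out.
ΣF_in = 69.800 Gt C/yr.
Litterfall transfer to soil flux = ΣF_in − (30.87 + 2.689) = 69.800 − 33.56 = 36.24 Gt C/yr.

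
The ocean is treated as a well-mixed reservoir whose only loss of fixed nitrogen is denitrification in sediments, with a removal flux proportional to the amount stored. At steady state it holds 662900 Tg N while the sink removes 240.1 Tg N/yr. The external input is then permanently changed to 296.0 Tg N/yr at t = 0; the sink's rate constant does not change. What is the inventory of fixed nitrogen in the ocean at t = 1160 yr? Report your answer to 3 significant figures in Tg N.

716000 Tg N

Residence time τ = M₀/F₀ = 2761 yr. The eventual steady state is M_∞ = M₀·(F₁/F₀) = 662900 × 296.0/240.1 = 817240 Tg N.
The anomaly ΔM(t) = M(t) − M_∞ decays as ΔM₀·e^(−t/τ) with ΔM₀ = 662900 − 817240 = −154300 Tg N.
At t = 1160 yr, e^(−t/τ) = e^(−0.4201) = 0.6569, so ΔM = −101400 Tg N and M = 817240 − 101400 = 715850 Tg N.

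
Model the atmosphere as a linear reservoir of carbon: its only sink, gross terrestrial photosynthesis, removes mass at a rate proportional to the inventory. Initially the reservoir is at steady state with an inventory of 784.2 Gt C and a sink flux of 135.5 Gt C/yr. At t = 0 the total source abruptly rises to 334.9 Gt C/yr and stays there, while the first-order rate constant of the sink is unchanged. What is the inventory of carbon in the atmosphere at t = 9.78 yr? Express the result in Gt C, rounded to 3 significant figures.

1730 Gt C

τ = M₀/F₀ = 784.2/135.5 = 5.787 yr; rate constant k = 1/τ.
New steady state M_∞ = F₁/k = F₁·τ = 334.9 × 5.787 = 1938.2 Gt C.
M(t) = M_∞ + (M₀ − M_∞)·e^(−t/τ); t/τ = 9.78/5.787 = 1.690, so e^(−t/τ) = 0.1845.
M(t) = 1938.2 − 1154 × 0.1845 = 1725.3 Gt C.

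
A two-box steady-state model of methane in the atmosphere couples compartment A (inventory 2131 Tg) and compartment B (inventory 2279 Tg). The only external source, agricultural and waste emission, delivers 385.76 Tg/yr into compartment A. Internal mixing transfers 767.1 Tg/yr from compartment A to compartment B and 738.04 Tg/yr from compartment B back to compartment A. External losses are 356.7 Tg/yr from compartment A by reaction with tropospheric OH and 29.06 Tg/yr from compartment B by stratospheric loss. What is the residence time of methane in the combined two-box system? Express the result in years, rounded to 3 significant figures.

11.4 yr

Residence time in the combined system uses the total inventory and the total *external* removal — internal exchanges between the two boxes cancel.
M_total = 2131 + 2279 = 4410.0 Tg.
ΣF_external_out = 356.7 + 29.06 = 385.76 Tg/yr.
τ = M_total / ΣF_ext = 4410.0 / 385.76 = 11.43 yr.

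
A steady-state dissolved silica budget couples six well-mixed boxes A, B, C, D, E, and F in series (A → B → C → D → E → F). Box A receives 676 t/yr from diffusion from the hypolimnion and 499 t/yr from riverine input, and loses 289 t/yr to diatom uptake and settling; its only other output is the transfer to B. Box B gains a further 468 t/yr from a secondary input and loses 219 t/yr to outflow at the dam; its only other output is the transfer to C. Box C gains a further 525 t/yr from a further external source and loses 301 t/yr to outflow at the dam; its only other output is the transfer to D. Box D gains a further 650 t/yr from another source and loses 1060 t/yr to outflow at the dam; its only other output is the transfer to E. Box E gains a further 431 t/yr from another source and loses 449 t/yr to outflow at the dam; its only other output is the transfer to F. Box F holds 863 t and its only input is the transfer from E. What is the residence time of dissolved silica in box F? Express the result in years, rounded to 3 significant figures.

0.927 yr

Box A: F(A→B) = (676 + 499) − 289 = 886.00 t/yr.
Box B: F(B→C) = (886.00 + 468) − 219 = 1135.0 t/yr.
Box C: F(C→D) = (1135.0 + 525) − 301 = 1359.0 t/yr.
Box D: F(D→E) = (1359.0 + 650) − 1060 = 949.00 t/yr.
Box E: F(E→F) = (949.00 + 431) − 449 = 931.00 t/yr.
Box F throughput = its input = 931.00 t/yr; τ = 863 / 931.00 = 0.9270 yr.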